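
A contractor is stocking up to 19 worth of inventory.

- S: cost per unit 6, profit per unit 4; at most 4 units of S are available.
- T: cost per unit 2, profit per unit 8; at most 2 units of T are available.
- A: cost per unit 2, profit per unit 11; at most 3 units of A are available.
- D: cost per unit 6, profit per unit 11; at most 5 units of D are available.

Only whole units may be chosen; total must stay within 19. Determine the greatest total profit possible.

This is a bounded integer knapsack.
Take 2×T, 3×A, and 1×D: cost 16 ≤ 19, profit 2·8 + 3·11 + 1·11 = 60.
A has the best ratio (11/2) and is taken to its limit of 3; remaining capacity is filled optimally with the others.

60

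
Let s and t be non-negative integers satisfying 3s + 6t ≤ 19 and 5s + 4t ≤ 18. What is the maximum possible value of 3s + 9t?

27

The continuous relaxation peaks at (0, 3.17) with value 28.50; rounding to a feasible lattice point costs some objective.
(s,t)=(0,3): 3·0+6·3=18≤19, 5·0+4·3=12≤18, objective 27.
(s,t)=(1,2): 3·1+6·2=15≤19, 5·1+4·2=13≤18, objective 21.
(s,t)=(0,2): 3·0+6·2=12≤19, 5·0+4·2=8≤18, objective 18.
The best lattice point is (0,3), giving 27.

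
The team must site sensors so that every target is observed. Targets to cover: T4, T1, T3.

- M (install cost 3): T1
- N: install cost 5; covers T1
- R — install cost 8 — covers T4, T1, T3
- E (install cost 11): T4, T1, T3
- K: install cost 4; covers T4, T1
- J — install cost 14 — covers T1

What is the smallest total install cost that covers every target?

The greedy cost-per-new-target heuristic would pick K and R for 12, but a cheaper cover exists.
R alone covers T4, T1, T3 — every target.
Total install cost: 8.
No cover costs less than 8.

8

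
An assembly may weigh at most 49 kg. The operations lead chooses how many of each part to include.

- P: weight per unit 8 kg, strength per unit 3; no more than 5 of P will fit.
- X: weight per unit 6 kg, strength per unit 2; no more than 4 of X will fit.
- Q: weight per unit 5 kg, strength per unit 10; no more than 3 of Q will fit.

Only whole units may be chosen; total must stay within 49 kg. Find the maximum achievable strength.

Q has the best ratio (10/5); taking only Q gives at most 3×10 = 30 (stopped by the supply cap of 3).
Mixing does better — 2×P, 3×X, and 3×Q: weight 49 ≤ 49, strength 2·3 + 3·2 + 3·10 = 42.

42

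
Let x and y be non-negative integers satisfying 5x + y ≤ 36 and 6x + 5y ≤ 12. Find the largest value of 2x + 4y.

(x,y)=(0,2) is feasible, giving 8.
(x,y)=(1,1) is feasible, giving 6.
Maximum is 8 at (x,y)=(0,2).

8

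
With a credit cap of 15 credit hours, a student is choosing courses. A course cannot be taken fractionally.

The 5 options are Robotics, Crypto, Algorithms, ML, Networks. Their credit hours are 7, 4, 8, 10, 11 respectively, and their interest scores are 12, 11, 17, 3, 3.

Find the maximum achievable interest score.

Crypto + Algorithms: credit hours 4 + 8 = 12 ≤ 15, interest score 11 + 17 = 28.
Robotics + Algorithms: credit hours 7 + 8 = 15 ≤ 15, interest score 12 + 17 = 29.
Robotics + Crypto: credit hours 7 + 4 = 11 ≤ 15, interest score 12 + 11 = 23.
Best is Robotics and Algorithms with total interest score 29.

29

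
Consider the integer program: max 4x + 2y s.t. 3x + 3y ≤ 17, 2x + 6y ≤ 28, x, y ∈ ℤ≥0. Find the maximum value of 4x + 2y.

20

(x,y)=(5,0) is feasible, giving 20.
(x,y)=(4,1) is feasible, giving 18.
(x,y)=(4,0) is feasible, giving 16.
Maximum is 20 at (x,y)=(5,0).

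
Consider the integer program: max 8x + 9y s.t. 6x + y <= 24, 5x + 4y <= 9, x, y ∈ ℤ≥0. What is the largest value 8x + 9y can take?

18

The continuous relaxation peaks at (0, 2.25) with value 20.25; rounding to a feasible lattice point costs some objective.
(x,y)=(0,2): 6·0+1·2=2≤24, 5·0+4·2=8≤9, objective 18.
(x,y)=(1,1): 6·1+1·1=7≤24, 5·1+4·1=9≤9, objective 17.
(x,y)=(0,1): 6·0+1·1=1≤24, 5·0+4·1=4≤9, objective 9.
Maximum is 18 at (x,y)=(0,2).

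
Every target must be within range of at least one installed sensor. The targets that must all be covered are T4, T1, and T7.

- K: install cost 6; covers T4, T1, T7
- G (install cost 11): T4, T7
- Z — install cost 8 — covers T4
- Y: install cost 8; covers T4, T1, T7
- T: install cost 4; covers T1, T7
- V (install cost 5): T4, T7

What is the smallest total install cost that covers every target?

6

K alone covers T4, T1, T7 — every target.
Total install cost: 6.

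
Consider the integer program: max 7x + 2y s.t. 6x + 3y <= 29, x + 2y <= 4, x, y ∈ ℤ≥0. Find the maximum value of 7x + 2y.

(x,y)=(4,0): 6·4+3·0=24≤29, 1·4+2·0=4≤4, objective 28.
(x,y)=(3,0): 6·3+3·0=18≤29, 1·3+2·0=3≤4, objective 21.
Maximum is 28 at (x,y)=(4,0).

28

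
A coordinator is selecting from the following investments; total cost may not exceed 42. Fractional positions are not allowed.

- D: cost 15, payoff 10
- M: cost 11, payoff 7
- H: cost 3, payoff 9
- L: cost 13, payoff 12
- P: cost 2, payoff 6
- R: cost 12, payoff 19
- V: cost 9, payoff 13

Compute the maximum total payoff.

H + L + P + R + V: cost 3 + 13 + 2 + 12 + 9 = 39 ≤ 42, payoff 9 + 12 + 6 + 19 + 13 = 59.
D + H + P + R + V: cost 15 + 3 + 2 + 12 + 9 = 41 ≤ 42, payoff 10 + 9 + 6 + 19 + 13 = 57.
M + H + P + R + V: cost 11 + 3 + 2 + 12 + 9 = 37 ≤ 42, payoff 7 + 9 + 6 + 19 + 13 = 54.
Best is H, L, P, R, and V with total payoff 59.

59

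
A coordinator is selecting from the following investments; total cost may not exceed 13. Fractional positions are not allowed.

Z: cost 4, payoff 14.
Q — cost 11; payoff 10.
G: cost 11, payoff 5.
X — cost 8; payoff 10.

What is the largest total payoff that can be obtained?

24

This is an integer program with binary decision variables.
Z: cost 4 ≤ 13, payoff 14.
X: cost 8 ≤ 13, payoff 10.
Z + X: cost 4 + 8 = 12 ≤ 13, payoff 14 + 10 = 24.
Best is Z and X with total payoff 24.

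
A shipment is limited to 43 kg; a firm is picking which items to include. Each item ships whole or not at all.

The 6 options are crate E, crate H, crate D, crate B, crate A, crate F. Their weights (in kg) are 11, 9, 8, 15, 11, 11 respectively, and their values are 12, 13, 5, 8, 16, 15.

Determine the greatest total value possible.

56

Treat it as a binary knapsack problem.
Allowing fractional choices, the relaxed optimum would be about 56.6, but items are indivisible.
crate H + crate D + crate A + crate F: weight 9 + 8 + 11 + 11 = 39 ≤ 43, value 13 + 5 + 16 + 15 = 49.
crate E + crate H + crate A + crate F: weight 11 + 9 + 11 + 11 = 42 ≤ 43, value 12 + 13 + 16 + 15 = 56.
crate E + crate D + crate A + crate F: weight 11 + 8 + 11 + 11 = 41 ≤ 43, value 12 + 5 + 16 + 15 = 48.
Best is crate E, crate H, crate A, and crate F with total value 56.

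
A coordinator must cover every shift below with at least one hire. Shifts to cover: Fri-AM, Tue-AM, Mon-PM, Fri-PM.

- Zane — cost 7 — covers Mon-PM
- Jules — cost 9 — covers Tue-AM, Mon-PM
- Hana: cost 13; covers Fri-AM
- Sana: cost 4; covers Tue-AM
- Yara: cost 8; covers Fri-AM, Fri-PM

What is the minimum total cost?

17

This is an integer covering problem.
The greedy cost-per-new-shift heuristic would pick Sana, Yara, and Zane for 19, but a cheaper cover exists.
Choose Jules and Yara: together they cover Fri-AM, Tue-AM, Mon-PM, Fri-PM — every shift.
Total cost: 9 + 8 = 17.
No cover costs less than 17.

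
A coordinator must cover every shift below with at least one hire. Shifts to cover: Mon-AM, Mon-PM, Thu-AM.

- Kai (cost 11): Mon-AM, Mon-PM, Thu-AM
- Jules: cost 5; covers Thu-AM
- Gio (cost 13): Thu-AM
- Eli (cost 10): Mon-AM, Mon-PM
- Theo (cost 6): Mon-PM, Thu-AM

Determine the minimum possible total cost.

11

The greedy cost-per-new-shift heuristic would pick Theo and Eli for 16, but a cheaper cover exists.
Kai alone covers Mon-AM, Mon-PM, Thu-AM — every shift.
Total cost: 11.
No cover costs less than 11.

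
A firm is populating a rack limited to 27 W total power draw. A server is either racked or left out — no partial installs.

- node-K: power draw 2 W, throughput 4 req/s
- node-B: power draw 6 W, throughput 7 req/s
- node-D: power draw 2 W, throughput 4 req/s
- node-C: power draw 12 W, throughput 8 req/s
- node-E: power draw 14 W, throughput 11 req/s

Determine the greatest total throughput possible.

This is an integer program with binary decision variables.
Take node-K, node-B, node-D, and node-E: power draw 2 + 6 + 2 + 14 = 24 ≤ 27, throughput 4 + 7 + 4 + 11 = 26.
No other feasible combination does better.

26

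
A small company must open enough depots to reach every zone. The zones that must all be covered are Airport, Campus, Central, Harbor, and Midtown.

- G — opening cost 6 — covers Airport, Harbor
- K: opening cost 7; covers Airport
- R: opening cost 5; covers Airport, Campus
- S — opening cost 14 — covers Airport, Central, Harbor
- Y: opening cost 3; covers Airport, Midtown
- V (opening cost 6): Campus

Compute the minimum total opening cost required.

The greedy cost-per-new-zone heuristic would pick Y, R, G, and S for 28, but a cheaper cover exists.
Choose R, S, and Y: together they cover Airport, Campus, Central, Harbor, Midtown — every zone.
Total opening cost: 5 + 14 + 3 = 22.
No cover costs less than 22.

22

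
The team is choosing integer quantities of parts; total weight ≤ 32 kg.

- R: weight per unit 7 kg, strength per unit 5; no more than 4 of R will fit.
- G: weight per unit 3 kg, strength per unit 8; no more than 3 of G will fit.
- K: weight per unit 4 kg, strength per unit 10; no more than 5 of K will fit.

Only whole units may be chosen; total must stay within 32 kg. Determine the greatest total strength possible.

This is a bounded integer knapsack.
Take 3×G and 5×K: weight 29 ≤ 32, strength 3·8 + 5·10 = 74.
G has the best ratio (8/3) and is taken to its limit of 3; remaining capacity is filled optimally with the others.

74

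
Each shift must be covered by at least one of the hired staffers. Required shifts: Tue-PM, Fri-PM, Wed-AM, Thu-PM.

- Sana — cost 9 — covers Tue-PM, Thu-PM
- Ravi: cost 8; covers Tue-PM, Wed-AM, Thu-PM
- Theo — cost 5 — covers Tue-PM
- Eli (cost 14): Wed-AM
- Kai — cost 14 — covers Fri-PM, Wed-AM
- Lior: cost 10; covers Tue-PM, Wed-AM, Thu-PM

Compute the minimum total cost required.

Choose Ravi and Kai: together they cover Tue-PM, Fri-PM, Wed-AM, Thu-PM — every shift.
Total cost: 8 + 14 = 22.
No cover costs less than 22.

22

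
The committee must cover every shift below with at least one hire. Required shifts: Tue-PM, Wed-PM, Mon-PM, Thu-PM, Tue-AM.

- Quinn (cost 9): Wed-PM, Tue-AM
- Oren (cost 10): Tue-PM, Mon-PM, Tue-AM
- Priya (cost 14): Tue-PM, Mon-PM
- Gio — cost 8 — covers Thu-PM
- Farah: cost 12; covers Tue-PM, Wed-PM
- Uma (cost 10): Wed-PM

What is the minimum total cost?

Choose Quinn, Oren, and Gio: together they cover Tue-PM, Wed-PM, Mon-PM, Thu-PM, Tue-AM — every shift.
Total cost: 9 + 10 + 8 = 27.
No cover costs less than 27.

27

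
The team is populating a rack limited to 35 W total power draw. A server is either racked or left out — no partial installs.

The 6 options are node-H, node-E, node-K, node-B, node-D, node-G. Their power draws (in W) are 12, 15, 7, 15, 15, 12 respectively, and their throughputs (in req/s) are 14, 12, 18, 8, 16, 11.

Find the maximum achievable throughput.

48

node-K + node-D + node-G: power draw 7 + 15 + 12 = 34 ≤ 35, throughput 18 + 16 + 11 = 45.
node-H + node-K + node-D: power draw 12 + 7 + 15 = 34 ≤ 35, throughput 14 + 18 + 16 = 48.
Best is node-H, node-K, and node-D with total throughput 48.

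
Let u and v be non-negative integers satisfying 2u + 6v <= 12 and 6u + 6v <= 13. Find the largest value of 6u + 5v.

12

Relaxing integrality, the LP optimum is 13.00 at (u,v) = (2.17, 0), which is not an integer point.
(u,v)=(2,0): 2·2+6·0=4≤12, 6·2+6·0=12≤13, objective 12.
(u,v)=(1,1): 2·1+6·1=8≤12, 6·1+6·1=12≤13, objective 11.
(u,v)=(1,0): 2·1+6·0=2≤12, 6·1+6·0=6≤13, objective 6.
Maximum is 12 at (u,v)=(2,0).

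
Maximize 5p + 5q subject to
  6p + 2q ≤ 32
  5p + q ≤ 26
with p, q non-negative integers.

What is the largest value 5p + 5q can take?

(p,q)=(0,16): 6·0+2·16=32≤32, 5·0+1·16=16≤26, objective 80.
(p,q)=(0,15): 6·0+2·15=30≤32, 5·0+1·15=15≤26, objective 75.
Maximum is 80 at (p,q)=(0,16).

80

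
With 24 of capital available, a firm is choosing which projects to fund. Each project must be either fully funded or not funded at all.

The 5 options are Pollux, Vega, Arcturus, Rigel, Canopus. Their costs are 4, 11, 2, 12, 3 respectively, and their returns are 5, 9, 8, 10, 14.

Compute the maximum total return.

Allowing fractional choices, the relaxed optimum would be about 39.5, but projects are indivisible.
Arcturus + Rigel + Canopus: cost 2 + 12 + 3 = 17 ≤ 24, return 8 + 10 + 14 = 32.
Pollux + Arcturus + Rigel + Canopus: cost 4 + 2 + 12 + 3 = 21 ≤ 24, return 5 + 8 + 10 + 14 = 37.
Pollux + Vega + Arcturus + Canopus: cost 4 + 11 + 2 + 3 = 20 ≤ 24, return 5 + 9 + 8 + 14 = 36.
Best is Pollux, Arcturus, Rigel, and Canopus with total return 37.

37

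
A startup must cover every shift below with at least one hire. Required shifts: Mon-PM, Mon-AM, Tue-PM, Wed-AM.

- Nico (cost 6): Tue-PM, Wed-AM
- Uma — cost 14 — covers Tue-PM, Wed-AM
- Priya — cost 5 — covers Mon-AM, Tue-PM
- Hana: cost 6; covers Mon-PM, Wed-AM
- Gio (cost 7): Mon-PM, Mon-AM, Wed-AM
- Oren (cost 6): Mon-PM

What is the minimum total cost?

11

This is a weighted set-cover instance.
Choose Priya and Hana: together they cover Mon-PM, Mon-AM, Tue-PM, Wed-AM — every shift.
Total cost: 5 + 6 = 11.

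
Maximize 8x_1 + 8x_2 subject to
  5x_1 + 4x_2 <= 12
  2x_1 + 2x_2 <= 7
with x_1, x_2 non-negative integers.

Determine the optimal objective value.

24

(x_1,x_2)=(0,3): 5·0+4·3=12≤12, 2·0+2·3=6≤7, objective 24.
(x_1,x_2)=(0,2): 5·0+4·2=8≤12, 2·0+2·2=4≤7, objective 16.
No feasible integer point exceeds 24.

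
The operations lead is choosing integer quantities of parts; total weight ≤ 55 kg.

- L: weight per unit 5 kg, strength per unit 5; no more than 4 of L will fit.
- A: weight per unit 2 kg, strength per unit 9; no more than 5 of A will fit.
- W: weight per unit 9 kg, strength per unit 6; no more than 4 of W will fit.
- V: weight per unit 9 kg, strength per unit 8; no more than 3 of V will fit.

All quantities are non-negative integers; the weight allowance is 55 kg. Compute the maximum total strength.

Take 3×L, 5×A, and 3×V: weight 52 ≤ 55, strength 3·5 + 5·9 + 3·8 = 84.
A has the best ratio (9/2) and is taken to its limit of 5; remaining capacity is filled optimally with the others.

84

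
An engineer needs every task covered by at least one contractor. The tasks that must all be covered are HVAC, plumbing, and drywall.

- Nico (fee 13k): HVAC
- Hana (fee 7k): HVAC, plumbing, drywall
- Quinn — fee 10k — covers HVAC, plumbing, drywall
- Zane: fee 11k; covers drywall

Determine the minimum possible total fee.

7

This is an integer covering problem.
Hana alone covers HVAC, plumbing, drywall — every task.
Total fee: 7.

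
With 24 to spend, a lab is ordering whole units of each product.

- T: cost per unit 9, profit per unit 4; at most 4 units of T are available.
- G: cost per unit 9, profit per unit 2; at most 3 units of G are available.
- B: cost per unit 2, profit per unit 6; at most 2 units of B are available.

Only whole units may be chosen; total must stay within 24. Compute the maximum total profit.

2×T and 2×B: cost 22 ≤ 24, profit 2·4 + 2·6 = 20.
1×T, 1×G, and 2×B: cost 22 ≤ 24, profit 1·4 + 1·2 + 2·6 = 18.
Best is 20.

20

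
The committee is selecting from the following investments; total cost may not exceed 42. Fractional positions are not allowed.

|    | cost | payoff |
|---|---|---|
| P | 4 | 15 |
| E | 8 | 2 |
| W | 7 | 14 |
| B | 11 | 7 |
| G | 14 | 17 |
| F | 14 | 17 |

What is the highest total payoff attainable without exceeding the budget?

63

Take P, W, G, and F: cost 4 + 7 + 14 + 14 = 39 ≤ 42, payoff 15 + 14 + 17 + 17 = 63.
No other feasible combination does better.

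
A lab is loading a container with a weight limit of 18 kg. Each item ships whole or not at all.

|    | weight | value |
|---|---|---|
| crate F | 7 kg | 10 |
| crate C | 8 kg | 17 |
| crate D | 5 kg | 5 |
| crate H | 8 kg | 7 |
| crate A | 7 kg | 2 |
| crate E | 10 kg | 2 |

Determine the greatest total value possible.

27

Allowing fractional choices, the relaxed optimum would be about 30.0, but items are indivisible.
crate C + crate H: weight 8 + 8 = 16 ≤ 18, value 17 + 7 = 24.
crate C + crate D: weight 8 + 5 = 13 ≤ 18, value 17 + 5 = 22.
crate F + crate C: weight 7 + 8 = 15 ≤ 18, value 10 + 17 = 27.
Best is crate F and crate C with total value 27.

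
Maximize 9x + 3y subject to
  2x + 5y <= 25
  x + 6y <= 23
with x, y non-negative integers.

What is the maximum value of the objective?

108

Relaxing integrality, the LP optimum is 112.50 at (x,y) = (12.5, 0), which is not an integer point.
(x,y)=(12,0): 2·12+5·0=24≤25, 1·12+6·0=12≤23, objective 108.
(x,y)=(11,0): 2·11+5·0=22≤25, 1·11+6·0=11≤23, objective 99.
The best lattice point is (12,0), giving 108.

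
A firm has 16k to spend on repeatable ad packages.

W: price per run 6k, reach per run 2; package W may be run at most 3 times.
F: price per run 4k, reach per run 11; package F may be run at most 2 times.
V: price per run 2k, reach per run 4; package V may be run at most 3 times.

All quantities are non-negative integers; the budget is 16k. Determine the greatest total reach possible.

2×F and 2×V: price 12 ≤ 16, reach 2·11 + 2·4 = 30.
2×F and 3×V: price 14 ≤ 16, reach 2·11 + 3·4 = 34.
Best is 34.

34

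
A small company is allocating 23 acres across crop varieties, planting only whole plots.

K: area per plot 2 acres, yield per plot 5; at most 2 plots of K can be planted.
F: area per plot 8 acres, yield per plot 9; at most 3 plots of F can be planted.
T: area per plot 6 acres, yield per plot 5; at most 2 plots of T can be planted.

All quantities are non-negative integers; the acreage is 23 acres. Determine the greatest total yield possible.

28

1×K, 1×F, and 2×T: area 22 ≤ 23, yield 1·5 + 1·9 + 2·5 = 24.
2×K and 2×F: area 20 ≤ 23, yield 2·5 + 2·9 = 28.
Best is 28.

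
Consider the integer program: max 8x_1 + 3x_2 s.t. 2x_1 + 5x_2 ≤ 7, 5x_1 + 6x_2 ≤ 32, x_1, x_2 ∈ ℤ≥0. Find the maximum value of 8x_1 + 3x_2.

24

(x_1,x_2)=(3,0): 2·3+5·0=6≤7, 5·3+6·0=15≤32, objective 24.
(x_1,x_2)=(2,0): 2·2+5·0=4≤7, 5·2+6·0=10≤32, objective 16.
No feasible integer point exceeds 24.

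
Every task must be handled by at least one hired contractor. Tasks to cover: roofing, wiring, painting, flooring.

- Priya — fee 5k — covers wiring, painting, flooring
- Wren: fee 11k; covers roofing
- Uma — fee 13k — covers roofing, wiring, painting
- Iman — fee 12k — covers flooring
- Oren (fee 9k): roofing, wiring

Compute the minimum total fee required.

14

This is a weighted set-cover instance.
Choose Priya and Oren: together they cover roofing, wiring, painting, flooring — every task.
Total fee: 5 + 9 = 14.
No cover costs less than 14.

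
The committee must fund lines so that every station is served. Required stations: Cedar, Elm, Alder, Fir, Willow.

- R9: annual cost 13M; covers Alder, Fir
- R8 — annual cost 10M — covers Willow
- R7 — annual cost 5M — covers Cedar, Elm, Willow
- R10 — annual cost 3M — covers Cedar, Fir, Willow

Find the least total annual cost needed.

18

The greedy cost-per-new-station heuristic would pick R10, R7, and R9 for 21, but a cheaper cover exists.
Choose R9 and R7: together they cover Cedar, Elm, Alder, Fir, Willow — every station.
Total annual cost: 13 + 5 = 18.
No cover costs less than 18.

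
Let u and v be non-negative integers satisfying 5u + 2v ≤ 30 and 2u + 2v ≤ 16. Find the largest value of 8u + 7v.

60

(u,v)=(4,4) is feasible, giving 60.
(u,v)=(3,5) is feasible, giving 59.
(u,v)=(5,2) is feasible, giving 54.
Maximum is 60 at (u,v)=(4,4).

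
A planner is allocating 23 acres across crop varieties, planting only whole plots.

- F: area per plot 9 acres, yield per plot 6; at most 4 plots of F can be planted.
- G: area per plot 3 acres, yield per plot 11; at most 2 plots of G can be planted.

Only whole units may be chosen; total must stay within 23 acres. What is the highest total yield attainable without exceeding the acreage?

Take 1×F and 2×G: area 15 ≤ 23, yield 1·6 + 2·11 = 28.
G has the best ratio (11/3) and is taken to its limit of 2; remaining capacity is filled optimally with the others.

28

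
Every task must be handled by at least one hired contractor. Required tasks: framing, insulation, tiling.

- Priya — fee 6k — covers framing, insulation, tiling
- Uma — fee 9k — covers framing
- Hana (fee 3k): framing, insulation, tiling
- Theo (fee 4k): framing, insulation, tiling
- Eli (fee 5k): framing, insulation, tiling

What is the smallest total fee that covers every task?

3

Hana alone covers framing, insulation, tiling — every task.
Total fee: 3.
No cover costs less than 3.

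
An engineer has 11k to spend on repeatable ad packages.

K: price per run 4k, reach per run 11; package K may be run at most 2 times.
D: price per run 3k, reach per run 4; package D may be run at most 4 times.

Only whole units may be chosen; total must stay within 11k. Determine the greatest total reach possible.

This is a bounded integer knapsack.
2×K and 1×D: price 11 ≤ 11, reach 2·11 + 1·4 = 26.
2×K: price 8 ≤ 11, reach 2·11 = 22.
Best is 26.

26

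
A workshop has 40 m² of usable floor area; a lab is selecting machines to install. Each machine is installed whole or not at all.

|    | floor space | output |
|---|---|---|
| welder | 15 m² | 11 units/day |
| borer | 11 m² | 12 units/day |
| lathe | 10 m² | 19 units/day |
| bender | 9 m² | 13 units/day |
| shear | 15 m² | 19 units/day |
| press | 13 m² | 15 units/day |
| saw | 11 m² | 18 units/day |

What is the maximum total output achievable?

lathe + shear + press: floor space 10 + 15 + 13 = 38 ≤ 40, output 19 + 19 + 15 = 53.
lathe + shear + saw: floor space 10 + 15 + 11 = 36 ≤ 40, output 19 + 19 + 18 = 56.
Best is lathe, shear, and saw with total output 56.

56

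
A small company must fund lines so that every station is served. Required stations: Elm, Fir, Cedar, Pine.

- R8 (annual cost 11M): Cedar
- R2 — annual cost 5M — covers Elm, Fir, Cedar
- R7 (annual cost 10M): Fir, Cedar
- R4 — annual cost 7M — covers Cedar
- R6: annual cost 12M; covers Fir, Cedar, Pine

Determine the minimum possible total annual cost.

Choose R2 and R6: together they cover Elm, Fir, Cedar, Pine — every station.
Total annual cost: 5 + 12 = 17.
No cover costs less than 17.

17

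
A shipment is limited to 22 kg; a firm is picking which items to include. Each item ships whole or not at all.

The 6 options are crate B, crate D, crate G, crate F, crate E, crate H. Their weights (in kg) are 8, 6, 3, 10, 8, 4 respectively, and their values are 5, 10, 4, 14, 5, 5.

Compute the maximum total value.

29

This is an integer program with binary decision variables.
crate D + crate F + crate H: weight 6 + 10 + 4 = 20 ≤ 22, value 10 + 14 + 5 = 29.
crate D + crate G + crate F: weight 6 + 3 + 10 = 19 ≤ 22, value 10 + 4 + 14 = 28.
crate D + crate F: weight 6 + 10 = 16 ≤ 22, value 10 + 14 = 24.
Best is crate D, crate F, and crate H with total value 29.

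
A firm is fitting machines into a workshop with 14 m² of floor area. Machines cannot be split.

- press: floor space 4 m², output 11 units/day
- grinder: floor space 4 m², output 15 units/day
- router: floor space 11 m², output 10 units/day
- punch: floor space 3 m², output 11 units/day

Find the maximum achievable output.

This is a 0-1 knapsack instance.
press + grinder: floor space 4 + 4 = 8 ≤ 14, output 11 + 15 = 26.
press + grinder + punch: floor space 4 + 4 + 3 = 11 ≤ 14, output 11 + 15 + 11 = 37.
grinder + punch: floor space 4 + 3 = 7 ≤ 14, output 15 + 11 = 26.
Best is press, grinder, and punch with total output 37.

37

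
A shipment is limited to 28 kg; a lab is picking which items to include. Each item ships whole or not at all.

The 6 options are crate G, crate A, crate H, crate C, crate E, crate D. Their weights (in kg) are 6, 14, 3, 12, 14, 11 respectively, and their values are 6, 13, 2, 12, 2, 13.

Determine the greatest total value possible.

28

crate A + crate H + crate D: weight 14 + 3 + 11 = 28 ≤ 28, value 13 + 2 + 13 = 28.
crate H + crate C + crate D: weight 3 + 12 + 11 = 26 ≤ 28, value 2 + 12 + 13 = 27.
Best is crate A, crate H, and crate D with total value 28.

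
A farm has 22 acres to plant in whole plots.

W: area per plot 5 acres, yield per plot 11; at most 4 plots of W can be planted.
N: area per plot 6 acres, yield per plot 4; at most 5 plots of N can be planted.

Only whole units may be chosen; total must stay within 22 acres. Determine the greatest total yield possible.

3×W and 1×N: area 21 ≤ 22, yield 3·11 + 1·4 = 37.
4×W: area 20 ≤ 22, yield 4·11 = 44.
Best is 44.

44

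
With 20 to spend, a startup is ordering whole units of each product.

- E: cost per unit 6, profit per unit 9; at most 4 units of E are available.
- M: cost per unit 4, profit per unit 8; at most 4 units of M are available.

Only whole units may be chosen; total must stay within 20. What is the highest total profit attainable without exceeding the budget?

Take 2×E and 2×M: cost 20 ≤ 20, profit 2·9 + 2·8 = 34.
No other integer combination yields more.

34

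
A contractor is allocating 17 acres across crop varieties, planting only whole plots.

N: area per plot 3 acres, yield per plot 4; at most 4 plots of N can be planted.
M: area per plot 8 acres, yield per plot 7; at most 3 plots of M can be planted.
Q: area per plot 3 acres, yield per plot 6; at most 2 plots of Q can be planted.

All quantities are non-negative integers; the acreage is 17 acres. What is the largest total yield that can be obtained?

This is a bounded integer knapsack.
3×N and 2×Q: area 15 ≤ 17, yield 3·4 + 2·6 = 24.
1×N, 1×M, and 2×Q: area 17 ≤ 17, yield 1·4 + 1·7 + 2·6 = 23.
Best is 24.

24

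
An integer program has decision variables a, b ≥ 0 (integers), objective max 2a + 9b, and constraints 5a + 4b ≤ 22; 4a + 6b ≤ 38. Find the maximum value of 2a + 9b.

45

The continuous relaxation peaks at (0, 5.5) with value 49.50; rounding to a feasible lattice point costs some objective.
(a,b)=(0,5): 5·0+4·5=20≤22, 4·0+6·5=30≤38, objective 45.
(a,b)=(1,4): 5·1+4·4=21≤22, 4·1+6·4=28≤38, objective 38.
Maximum is 45 at (a,b)=(0,5).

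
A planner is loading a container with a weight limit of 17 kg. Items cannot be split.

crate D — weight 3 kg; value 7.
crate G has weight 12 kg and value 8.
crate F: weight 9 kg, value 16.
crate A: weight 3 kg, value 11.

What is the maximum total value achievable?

Allowing fractional choices, the relaxed optimum would be about 35.3, but items are indivisible.
crate D + crate F: weight 3 + 9 = 12 ≤ 17, value 7 + 16 = 23.
crate F + crate A: weight 9 + 3 = 12 ≤ 17, value 16 + 11 = 27.
crate D + crate F + crate A: weight 3 + 9 + 3 = 15 ≤ 17, value 7 + 16 + 11 = 34.
Best is crate D, crate F, and crate A with total value 34.

34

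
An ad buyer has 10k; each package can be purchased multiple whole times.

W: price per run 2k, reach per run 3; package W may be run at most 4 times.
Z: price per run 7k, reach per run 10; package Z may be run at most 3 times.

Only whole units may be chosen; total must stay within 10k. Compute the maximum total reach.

13

Take 1×W and 1×Z: price 9 ≤ 10, reach 1·3 + 1·10 = 13.
No other integer combination yields more.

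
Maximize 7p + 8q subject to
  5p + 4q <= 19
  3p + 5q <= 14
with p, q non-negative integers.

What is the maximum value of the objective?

29

(p,q)=(3,1): 5·3+4·1=19≤19, 3·3+5·1=14≤14, objective 29.
(p,q)=(2,1): 5·2+4·1=14≤19, 3·2+5·1=11≤14, objective 22.
Maximum is 29 at (p,q)=(3,1).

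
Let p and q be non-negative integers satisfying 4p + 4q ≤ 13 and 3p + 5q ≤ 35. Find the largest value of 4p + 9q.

27

The continuous relaxation peaks at (0, 3.25) with value 29.25; rounding to a feasible lattice point costs some objective.
(p,q)=(0,3): 4·0+4·3=12≤13, 3·0+5·3=15≤35, objective 27.
(p,q)=(1,2): 4·1+4·2=12≤13, 3·1+5·2=13≤35, objective 22.
(p,q)=(0,2): 4·0+4·2=8≤13, 3·0+5·2=10≤35, objective 18.
No feasible integer point exceeds 27.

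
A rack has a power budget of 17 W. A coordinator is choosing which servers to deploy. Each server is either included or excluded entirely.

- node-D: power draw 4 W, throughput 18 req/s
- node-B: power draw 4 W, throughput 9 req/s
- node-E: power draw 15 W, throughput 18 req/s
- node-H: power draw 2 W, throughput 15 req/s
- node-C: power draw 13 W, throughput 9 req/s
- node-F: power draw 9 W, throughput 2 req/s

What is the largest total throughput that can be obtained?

Allowing fractional choices, the relaxed optimum would be about 50.4, but servers are indivisible.
node-D + node-B + node-H: power draw 4 + 4 + 2 = 10 ≤ 17, throughput 18 + 9 + 15 = 42.
node-D + node-H + node-F: power draw 4 + 2 + 9 = 15 ≤ 17, throughput 18 + 15 + 2 = 35.
Best is node-D, node-B, and node-H with total throughput 42.

42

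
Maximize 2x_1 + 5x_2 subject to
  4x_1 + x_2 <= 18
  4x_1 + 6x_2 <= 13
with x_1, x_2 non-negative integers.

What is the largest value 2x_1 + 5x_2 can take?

Relaxing integrality, the LP optimum is 10.83 at (x_1,x_2) = (0, 2.17), which is not an integer point.
(x_1,x_2)=(0,2): 4·0+1·2=2≤18, 4·0+6·2=12≤13, objective 10.
(x_1,x_2)=(1,1): 4·1+1·1=5≤18, 4·1+6·1=10≤13, objective 7.
Maximum is 10 at (x_1,x_2)=(0,2).

10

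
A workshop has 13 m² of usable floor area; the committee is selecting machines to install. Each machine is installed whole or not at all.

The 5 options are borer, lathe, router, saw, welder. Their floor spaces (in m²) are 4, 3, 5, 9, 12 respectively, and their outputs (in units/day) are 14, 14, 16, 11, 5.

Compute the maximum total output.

Allowing fractional choices, the relaxed optimum would be about 45.2, but machines are indivisible.
lathe + router: floor space 3 + 5 = 8 ≤ 13, output 14 + 16 = 30.
borer + router: floor space 4 + 5 = 9 ≤ 13, output 14 + 16 = 30.
borer + lathe + router: floor space 4 + 3 + 5 = 12 ≤ 13, output 14 + 14 + 16 = 44.
Best is borer, lathe, and router with total output 44.

44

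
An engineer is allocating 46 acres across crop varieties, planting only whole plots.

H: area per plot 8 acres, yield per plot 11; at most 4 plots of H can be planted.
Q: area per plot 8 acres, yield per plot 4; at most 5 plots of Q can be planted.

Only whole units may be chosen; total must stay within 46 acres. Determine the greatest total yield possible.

48

4×H: area 32 ≤ 46, yield 4·11 = 44.
4×H and 1×Q: area 40 ≤ 46, yield 4·11 + 1·4 = 48.
Best is 48.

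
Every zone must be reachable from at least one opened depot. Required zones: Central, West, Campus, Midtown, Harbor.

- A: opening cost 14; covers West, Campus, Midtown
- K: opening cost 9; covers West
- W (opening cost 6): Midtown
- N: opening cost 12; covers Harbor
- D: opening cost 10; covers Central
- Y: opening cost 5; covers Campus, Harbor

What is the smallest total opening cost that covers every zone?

29

This is a weighted set-cover instance.
The greedy cost-per-new-zone heuristic would pick Y, W, K, and D for 30, but a cheaper cover exists.
Choose A, D, and Y: together they cover Central, West, Campus, Midtown, Harbor — every zone.
Total opening cost: 14 + 10 + 5 = 29.
No cover costs less than 29.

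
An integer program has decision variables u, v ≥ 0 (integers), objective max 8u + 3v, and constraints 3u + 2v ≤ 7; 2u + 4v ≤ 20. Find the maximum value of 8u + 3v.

(u,v)=(2,0): 3·2+2·0=6≤7, 2·2+4·0=4≤20, objective 16.
(u,v)=(1,1): 3·1+2·1=5≤7, 2·1+4·1=6≤20, objective 11.
(u,v)=(1,0): 3·1+2·0=3≤7, 2·1+4·0=2≤20, objective 8.
The best lattice point is (2,0), giving 16.

16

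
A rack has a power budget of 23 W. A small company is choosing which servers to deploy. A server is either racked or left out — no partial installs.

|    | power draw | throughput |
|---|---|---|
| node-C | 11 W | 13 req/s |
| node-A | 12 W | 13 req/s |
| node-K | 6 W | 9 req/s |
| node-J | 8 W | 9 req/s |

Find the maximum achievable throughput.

26

This is a 0-1 knapsack instance.
node-C + node-A: power draw 11 + 12 = 23 ≤ 23, throughput 13 + 13 = 26.
node-C + node-K: power draw 11 + 6 = 17 ≤ 23, throughput 13 + 9 = 22.
Best is node-C and node-A with total throughput 26.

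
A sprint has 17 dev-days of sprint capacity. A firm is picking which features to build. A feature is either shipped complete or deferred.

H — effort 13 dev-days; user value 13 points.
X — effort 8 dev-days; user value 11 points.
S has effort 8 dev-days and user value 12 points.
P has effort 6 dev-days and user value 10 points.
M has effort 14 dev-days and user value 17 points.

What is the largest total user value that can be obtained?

Take X and S: effort 8 + 8 = 16 ≤ 17, user value 11 + 12 = 23.
No other feasible combination does better.

23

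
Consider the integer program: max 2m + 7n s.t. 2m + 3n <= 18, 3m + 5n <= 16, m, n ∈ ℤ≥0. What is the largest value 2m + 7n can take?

Relaxing integrality, the LP optimum is 22.40 at (m,n) = (0, 3.2), which is not an integer point.
(m,n)=(0,3): 2·0+3·3=9≤18, 3·0+5·3=15≤16, objective 21.
(m,n)=(1,2): 2·1+3·2=8≤18, 3·1+5·2=13≤16, objective 16.
(m,n)=(0,2): 2·0+3·2=6≤18, 3·0+5·2=10≤16, objective 14.
The best lattice point is (0,3), giving 21.

21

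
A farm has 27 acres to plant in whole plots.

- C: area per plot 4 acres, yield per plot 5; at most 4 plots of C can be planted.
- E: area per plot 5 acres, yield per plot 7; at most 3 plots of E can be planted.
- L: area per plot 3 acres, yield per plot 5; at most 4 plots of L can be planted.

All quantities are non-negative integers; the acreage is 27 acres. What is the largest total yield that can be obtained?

41

L has the best ratio (5/3); taking only L gives at most 4×5 = 20 (stopped by the supply cap of 4).
Mixing does better — 3×E and 4×L: area 27 ≤ 27, yield 3·7 + 4·5 = 41.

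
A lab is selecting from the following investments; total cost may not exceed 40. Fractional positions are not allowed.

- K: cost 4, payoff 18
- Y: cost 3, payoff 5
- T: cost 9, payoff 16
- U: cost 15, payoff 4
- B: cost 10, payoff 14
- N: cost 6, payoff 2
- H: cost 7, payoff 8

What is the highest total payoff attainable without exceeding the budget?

63

K + T + B + N + H: cost 4 + 9 + 10 + 6 + 7 = 36 ≤ 40, payoff 18 + 16 + 14 + 2 + 8 = 58.
K + Y + T + B + N + H: cost 4 + 3 + 9 + 10 + 6 + 7 = 39 ≤ 40, payoff 18 + 5 + 16 + 14 + 2 + 8 = 63.
K + Y + T + B + H: cost 4 + 3 + 9 + 10 + 7 = 33 ≤ 40, payoff 18 + 5 + 16 + 14 + 8 = 61.
Best is K, Y, T, B, N, and H with total payoff 63.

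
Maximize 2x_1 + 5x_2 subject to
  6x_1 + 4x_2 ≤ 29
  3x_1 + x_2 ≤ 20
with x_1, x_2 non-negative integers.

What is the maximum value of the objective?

35

(x_1,x_2)=(0,7): 6·0+4·7=28≤29, 3·0+1·7=7≤20, objective 35.
(x_1,x_2)=(0,6): 6·0+4·6=24≤29, 3·0+1·6=6≤20, objective 30.
The best lattice point is (0,7), giving 35.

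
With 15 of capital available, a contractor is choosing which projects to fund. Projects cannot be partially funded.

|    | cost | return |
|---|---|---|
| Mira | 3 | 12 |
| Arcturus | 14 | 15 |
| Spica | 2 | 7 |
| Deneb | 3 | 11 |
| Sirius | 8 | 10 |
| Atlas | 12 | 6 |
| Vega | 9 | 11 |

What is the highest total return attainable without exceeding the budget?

34

Treat it as a binary knapsack problem.
Allowing fractional choices, the relaxed optimum would be about 38.8, but projects are indivisible.
Mira + Spica + Deneb: cost 3 + 2 + 3 = 8 ≤ 15, return 12 + 7 + 11 = 30.
Mira + Deneb + Sirius: cost 3 + 3 + 8 = 14 ≤ 15, return 12 + 11 + 10 = 33.
Mira + Deneb + Vega: cost 3 + 3 + 9 = 15 ≤ 15, return 12 + 11 + 11 = 34.
Best is Mira, Deneb, and Vega with total return 34.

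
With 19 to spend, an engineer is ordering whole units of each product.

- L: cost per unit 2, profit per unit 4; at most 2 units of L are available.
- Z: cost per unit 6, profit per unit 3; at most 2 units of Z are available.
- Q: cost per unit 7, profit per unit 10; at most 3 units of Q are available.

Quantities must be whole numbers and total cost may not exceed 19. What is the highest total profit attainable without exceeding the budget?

Take 2×L and 2×Q: cost 18 ≤ 19, profit 2·4 + 2·10 = 28.
L has the best ratio (4/2) and is taken to its limit of 2; remaining capacity is filled optimally with the others.

28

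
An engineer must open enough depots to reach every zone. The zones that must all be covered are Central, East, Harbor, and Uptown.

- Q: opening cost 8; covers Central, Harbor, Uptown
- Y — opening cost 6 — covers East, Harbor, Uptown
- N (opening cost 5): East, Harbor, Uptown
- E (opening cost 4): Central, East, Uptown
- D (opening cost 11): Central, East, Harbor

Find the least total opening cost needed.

9

Choose N and E: together they cover Central, East, Harbor, Uptown — every zone.
Total opening cost: 5 + 4 = 9.
No cover costs less than 9.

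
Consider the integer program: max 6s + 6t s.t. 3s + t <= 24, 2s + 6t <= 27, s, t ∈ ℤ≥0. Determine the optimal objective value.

54

(s,t)=(7,2) is feasible, giving 54.
(s,t)=(6,2) is feasible, giving 48.
(s,t)=(7,1) is feasible, giving 48.
Maximum is 54 at (s,t)=(7,2).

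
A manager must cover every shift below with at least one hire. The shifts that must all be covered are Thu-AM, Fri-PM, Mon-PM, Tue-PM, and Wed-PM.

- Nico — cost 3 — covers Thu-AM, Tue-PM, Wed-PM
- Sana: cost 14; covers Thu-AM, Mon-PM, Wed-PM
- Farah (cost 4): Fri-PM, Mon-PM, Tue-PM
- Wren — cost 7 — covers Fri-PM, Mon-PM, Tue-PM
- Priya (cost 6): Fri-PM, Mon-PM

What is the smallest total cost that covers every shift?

7

This is an integer covering problem.
Choose Nico and Farah: together they cover Thu-AM, Fri-PM, Mon-PM, Tue-PM, Wed-PM — every shift.
Total cost: 3 + 4 = 7.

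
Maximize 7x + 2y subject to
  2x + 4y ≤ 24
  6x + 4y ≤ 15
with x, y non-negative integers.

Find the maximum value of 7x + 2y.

The continuous relaxation peaks at (2.5, 0) with value 17.50; rounding to a feasible lattice point costs some objective.
(x,y)=(2,0): 2·2+4·0=4≤24, 6·2+4·0=12≤15, objective 14.
(x,y)=(1,1): 2·1+4·1=6≤24, 6·1+4·1=10≤15, objective 9.
(x,y)=(1,0): 2·1+4·0=2≤24, 6·1+4·0=6≤15, objective 7.
No feasible integer point exceeds 14.

14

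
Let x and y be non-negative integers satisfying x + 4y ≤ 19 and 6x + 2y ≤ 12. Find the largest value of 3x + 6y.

24

(x,y)=(0,4): 1·0+4·4=16≤19, 6·0+2·4=8≤12, objective 24.
(x,y)=(1,3): 1·1+4·3=13≤19, 6·1+2·3=12≤12, objective 21.
(x,y)=(0,3): 1·0+4·3=12≤19, 6·0+2·3=6≤12, objective 18.
Maximum is 24 at (x,y)=(0,4).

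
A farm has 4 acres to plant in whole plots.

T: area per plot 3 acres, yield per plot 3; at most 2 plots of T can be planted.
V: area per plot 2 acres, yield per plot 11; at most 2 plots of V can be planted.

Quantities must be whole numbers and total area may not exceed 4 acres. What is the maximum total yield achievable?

22

V has the best ratio (11/2); taking only V gives at most 2×11 = 22 (stopped by the area limit).
Optimal: 2×V: area 4 ≤ 4, yield 2·11 = 22.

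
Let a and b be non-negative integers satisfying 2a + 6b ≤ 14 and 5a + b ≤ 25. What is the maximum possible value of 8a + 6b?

The continuous relaxation peaks at (4.86, 0.714) with value 43.14; rounding to a feasible lattice point costs some objective.
(a,b)=(5,0): 2·5+6·0=10≤14, 5·5+1·0=25≤25, objective 40.
(a,b)=(4,1): 2·4+6·1=14≤14, 5·4+1·1=21≤25, objective 38.
(a,b)=(4,0): 2·4+6·0=8≤14, 5·4+1·0=20≤25, objective 32.
No feasible integer point exceeds 40.

40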